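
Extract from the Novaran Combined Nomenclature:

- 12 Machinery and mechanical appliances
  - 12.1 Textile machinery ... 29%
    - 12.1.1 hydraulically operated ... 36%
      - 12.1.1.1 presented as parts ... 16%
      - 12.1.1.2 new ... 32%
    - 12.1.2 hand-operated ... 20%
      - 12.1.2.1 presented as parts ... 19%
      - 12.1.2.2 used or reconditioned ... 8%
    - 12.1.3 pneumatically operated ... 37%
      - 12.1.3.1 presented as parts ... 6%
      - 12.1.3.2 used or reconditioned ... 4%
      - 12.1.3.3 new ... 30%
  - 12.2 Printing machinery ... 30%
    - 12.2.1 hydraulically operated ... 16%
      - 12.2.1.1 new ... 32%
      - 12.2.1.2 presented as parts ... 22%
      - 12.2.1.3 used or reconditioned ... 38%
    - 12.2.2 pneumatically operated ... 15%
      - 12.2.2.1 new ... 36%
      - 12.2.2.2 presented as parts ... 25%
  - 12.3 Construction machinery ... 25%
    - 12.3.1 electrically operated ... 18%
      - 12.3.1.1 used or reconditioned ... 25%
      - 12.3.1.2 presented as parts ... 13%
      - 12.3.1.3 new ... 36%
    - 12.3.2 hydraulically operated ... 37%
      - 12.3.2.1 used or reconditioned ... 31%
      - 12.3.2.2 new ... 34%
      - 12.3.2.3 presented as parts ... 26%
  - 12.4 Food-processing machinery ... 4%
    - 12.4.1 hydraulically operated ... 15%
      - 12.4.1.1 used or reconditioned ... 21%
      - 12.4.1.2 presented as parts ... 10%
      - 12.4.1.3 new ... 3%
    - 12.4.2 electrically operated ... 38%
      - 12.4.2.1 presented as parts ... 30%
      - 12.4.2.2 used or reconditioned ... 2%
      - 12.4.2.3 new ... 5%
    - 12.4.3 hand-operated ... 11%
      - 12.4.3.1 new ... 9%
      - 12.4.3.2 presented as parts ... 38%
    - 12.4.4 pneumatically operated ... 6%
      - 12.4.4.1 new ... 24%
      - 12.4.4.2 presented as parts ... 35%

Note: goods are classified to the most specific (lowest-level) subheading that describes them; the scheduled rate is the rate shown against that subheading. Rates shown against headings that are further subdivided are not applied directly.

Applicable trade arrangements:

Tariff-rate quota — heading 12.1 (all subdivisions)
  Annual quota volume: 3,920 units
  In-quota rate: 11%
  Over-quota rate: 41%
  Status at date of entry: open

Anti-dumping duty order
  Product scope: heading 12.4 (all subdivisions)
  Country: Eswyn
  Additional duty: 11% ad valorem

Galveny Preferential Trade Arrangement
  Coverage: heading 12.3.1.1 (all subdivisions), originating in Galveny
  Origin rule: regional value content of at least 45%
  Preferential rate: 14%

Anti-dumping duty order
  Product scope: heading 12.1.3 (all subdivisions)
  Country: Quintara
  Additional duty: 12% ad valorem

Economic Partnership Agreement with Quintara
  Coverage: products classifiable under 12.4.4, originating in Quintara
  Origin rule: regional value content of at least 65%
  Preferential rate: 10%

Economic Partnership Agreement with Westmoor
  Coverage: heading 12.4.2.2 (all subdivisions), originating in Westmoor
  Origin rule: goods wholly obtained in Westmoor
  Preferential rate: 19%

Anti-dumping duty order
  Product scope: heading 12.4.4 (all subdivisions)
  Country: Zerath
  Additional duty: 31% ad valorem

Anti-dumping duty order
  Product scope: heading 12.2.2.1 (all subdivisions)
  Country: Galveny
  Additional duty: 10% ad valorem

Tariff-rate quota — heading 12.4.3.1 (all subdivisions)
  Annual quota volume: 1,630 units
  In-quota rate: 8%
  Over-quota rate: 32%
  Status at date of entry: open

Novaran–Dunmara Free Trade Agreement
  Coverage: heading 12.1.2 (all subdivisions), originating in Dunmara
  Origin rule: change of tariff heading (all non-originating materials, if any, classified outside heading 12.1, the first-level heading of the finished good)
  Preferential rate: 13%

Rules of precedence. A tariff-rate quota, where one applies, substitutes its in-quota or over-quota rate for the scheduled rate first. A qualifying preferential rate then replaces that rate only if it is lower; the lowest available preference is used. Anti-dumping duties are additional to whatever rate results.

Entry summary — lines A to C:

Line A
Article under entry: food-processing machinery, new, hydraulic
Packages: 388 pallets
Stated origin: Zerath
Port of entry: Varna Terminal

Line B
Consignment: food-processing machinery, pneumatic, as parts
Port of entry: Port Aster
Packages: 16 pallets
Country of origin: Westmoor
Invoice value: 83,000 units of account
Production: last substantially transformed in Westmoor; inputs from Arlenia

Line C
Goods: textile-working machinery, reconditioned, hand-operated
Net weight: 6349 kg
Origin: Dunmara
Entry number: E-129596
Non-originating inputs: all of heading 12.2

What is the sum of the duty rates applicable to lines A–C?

Line A: food-processing → 12.4; hydraulic → 12.4.1; new → 12.4.1.3. Scheduled 3%. No special measure applies. → 3%.
Line B: food-processing → 12.4; pneumatic → 12.4.4; as parts → 12.4.4.2. Scheduled 35%. Westmoor agreement on 12.4.2.2: 12.4.4.2 not covered. → 35%.
Line C: textile-working → 12.1; hand-operated → 12.1.2; reconditioned → 12.1.2.2. Scheduled 8%. quota on 12.1 open → in-quota 11%; Dunmara agreement on 12.1.2: CTH met → 13% available; preference 13% not lower than 11% → no reduction. → 11%.
Sum: 3% + 35% + 11% = 49%.

49%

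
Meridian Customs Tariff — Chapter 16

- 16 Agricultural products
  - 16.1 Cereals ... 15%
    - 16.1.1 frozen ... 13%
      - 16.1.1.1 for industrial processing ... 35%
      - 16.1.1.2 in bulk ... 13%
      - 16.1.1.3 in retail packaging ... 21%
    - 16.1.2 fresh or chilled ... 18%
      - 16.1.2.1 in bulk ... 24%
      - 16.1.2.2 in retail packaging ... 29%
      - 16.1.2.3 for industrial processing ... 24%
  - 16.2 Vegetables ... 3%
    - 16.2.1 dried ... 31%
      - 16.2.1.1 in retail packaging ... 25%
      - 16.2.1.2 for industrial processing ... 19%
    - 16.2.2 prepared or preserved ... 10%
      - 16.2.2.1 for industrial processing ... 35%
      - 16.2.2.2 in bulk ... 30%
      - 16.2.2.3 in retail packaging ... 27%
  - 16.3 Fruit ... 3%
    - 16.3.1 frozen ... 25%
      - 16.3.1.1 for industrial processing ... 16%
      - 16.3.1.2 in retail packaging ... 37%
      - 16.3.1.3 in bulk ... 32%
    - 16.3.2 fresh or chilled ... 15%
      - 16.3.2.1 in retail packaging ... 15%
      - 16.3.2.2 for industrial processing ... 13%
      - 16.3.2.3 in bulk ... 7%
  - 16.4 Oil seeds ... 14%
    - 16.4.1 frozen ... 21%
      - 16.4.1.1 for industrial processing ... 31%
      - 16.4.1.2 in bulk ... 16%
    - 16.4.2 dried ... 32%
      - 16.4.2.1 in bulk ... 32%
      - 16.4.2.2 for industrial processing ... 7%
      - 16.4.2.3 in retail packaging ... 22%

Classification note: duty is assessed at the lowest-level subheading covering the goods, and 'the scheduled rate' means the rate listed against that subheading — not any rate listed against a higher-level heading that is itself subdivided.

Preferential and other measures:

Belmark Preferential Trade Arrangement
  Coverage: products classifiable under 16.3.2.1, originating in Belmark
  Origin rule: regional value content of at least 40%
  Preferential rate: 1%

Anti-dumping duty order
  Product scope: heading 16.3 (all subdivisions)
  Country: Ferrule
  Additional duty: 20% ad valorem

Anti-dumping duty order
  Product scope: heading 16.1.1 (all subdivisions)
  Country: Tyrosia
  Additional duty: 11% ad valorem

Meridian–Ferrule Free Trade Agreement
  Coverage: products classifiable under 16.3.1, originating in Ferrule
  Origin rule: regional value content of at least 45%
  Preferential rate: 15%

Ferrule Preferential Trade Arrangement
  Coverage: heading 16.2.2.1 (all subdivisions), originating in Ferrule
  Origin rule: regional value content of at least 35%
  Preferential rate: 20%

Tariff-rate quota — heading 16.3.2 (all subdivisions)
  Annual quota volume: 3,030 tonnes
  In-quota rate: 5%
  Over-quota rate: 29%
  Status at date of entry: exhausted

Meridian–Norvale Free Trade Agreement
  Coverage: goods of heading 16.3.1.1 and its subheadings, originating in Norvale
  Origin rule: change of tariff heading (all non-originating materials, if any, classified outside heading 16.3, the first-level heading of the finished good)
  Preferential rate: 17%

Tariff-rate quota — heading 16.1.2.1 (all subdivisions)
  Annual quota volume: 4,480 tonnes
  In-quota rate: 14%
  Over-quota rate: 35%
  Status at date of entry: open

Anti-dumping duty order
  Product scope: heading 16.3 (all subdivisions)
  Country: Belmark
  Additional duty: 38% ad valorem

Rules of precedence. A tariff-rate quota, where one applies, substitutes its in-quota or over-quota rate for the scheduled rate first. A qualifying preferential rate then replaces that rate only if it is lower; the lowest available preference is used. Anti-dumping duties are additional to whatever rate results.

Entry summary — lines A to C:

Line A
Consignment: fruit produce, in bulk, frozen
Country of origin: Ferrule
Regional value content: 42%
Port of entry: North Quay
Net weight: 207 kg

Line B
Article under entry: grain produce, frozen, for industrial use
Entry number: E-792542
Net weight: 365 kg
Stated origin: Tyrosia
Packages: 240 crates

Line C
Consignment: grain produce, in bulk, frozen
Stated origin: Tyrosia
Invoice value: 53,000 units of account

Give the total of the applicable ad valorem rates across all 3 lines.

Line A: fruit → 16.3; frozen → 16.3.1; in bulk → 16.3.1.3. Scheduled 32%. Ferrule agreement on 16.3.1: RVC < 45%; Ferrule agreement on 16.2.2.1: 16.3.1.3 not covered; anti-dumping (Ferrule, 16.3): +20%; total 32% + 20% = 52%. → 52%.
Line B: grain → 16.1; frozen → 16.1.1; for industrial use → 16.1.1.1. Scheduled 35%. anti-dumping (Tyrosia, 16.1.1): +11%; total 35% + 11% = 46%. → 46%.
Line C: grain → 16.1; frozen → 16.1.1; in bulk → 16.1.1.2. Scheduled 13%. anti-dumping (Tyrosia, 16.1.1): +11%; total 13% + 11% = 24%. → 24%.
Sum: 52% + 46% + 24% = 122%.

122%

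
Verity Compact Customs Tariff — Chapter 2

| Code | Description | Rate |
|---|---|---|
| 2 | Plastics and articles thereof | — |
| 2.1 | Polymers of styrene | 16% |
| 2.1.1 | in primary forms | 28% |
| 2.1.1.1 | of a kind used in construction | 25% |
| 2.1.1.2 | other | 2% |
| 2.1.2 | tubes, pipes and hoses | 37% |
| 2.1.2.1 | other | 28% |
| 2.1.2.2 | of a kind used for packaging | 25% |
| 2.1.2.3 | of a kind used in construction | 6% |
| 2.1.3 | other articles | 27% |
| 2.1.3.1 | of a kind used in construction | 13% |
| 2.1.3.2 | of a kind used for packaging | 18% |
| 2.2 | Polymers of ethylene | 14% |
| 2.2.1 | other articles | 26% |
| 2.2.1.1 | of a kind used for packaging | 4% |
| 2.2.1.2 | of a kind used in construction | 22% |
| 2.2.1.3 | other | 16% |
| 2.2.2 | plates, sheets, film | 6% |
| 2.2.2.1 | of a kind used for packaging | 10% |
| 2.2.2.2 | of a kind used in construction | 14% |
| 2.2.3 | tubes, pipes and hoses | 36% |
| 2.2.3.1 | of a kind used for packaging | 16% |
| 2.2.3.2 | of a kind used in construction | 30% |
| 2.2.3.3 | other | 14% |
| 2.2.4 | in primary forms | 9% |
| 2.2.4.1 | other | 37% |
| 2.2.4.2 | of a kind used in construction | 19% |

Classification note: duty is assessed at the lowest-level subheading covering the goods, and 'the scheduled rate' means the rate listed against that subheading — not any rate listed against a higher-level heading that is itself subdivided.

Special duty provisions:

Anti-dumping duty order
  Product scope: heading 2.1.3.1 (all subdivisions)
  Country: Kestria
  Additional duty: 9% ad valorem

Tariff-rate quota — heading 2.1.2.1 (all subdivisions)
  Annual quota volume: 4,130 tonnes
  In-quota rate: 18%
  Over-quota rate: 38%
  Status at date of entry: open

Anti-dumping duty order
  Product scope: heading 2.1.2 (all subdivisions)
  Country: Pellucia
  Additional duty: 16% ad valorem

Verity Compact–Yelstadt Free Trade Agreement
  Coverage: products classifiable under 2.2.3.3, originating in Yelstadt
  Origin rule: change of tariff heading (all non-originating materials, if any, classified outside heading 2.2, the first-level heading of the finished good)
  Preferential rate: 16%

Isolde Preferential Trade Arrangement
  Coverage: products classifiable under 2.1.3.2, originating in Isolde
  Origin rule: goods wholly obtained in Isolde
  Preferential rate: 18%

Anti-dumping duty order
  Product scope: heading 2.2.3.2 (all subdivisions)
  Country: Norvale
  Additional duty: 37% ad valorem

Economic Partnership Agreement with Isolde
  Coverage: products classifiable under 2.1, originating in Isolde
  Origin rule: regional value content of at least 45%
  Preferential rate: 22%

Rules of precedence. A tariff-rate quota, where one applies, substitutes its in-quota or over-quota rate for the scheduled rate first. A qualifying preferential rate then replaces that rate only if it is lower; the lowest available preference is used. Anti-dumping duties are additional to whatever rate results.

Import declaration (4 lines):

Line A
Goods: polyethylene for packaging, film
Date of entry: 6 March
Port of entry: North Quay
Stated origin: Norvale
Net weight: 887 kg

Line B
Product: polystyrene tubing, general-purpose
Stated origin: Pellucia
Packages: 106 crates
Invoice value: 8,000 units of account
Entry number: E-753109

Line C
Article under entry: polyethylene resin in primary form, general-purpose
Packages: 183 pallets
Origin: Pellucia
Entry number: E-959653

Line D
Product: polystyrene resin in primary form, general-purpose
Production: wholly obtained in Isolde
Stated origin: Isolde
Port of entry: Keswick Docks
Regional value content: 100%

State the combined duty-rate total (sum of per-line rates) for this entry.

Line A: polyethylene → 2.2; film → 2.2.2; for packaging → 2.2.2.1. Scheduled 10%. No special measure applies. → 10%.
Line B: polystyrene → 2.1; tubing → 2.1.2; general-purpose → 2.1.2.1. Scheduled 28%. quota on 2.1.2.1 open → in-quota 18%; anti-dumping (Pellucia, 2.1.2): +16%; total 18% + 16% = 34%. → 34%.
Line C: polyethylene → 2.2; resin in primary form → 2.2.4; general-purpose → 2.2.4.1. Scheduled 37%. No special measure applies. → 37%.
Line D: polystyrene → 2.1; resin in primary form → 2.1.1; general-purpose → 2.1.1.2. Scheduled 2%. Isolde agreement on 2.1.3.2: 2.1.1.2 not covered; Isolde agreement on 2.1: RVC ≥ 45% → 22% available; preference 22% not lower than 2% → no reduction. → 2%.
Sum: 10% + 34% + 37% + 2% = 83%.

83%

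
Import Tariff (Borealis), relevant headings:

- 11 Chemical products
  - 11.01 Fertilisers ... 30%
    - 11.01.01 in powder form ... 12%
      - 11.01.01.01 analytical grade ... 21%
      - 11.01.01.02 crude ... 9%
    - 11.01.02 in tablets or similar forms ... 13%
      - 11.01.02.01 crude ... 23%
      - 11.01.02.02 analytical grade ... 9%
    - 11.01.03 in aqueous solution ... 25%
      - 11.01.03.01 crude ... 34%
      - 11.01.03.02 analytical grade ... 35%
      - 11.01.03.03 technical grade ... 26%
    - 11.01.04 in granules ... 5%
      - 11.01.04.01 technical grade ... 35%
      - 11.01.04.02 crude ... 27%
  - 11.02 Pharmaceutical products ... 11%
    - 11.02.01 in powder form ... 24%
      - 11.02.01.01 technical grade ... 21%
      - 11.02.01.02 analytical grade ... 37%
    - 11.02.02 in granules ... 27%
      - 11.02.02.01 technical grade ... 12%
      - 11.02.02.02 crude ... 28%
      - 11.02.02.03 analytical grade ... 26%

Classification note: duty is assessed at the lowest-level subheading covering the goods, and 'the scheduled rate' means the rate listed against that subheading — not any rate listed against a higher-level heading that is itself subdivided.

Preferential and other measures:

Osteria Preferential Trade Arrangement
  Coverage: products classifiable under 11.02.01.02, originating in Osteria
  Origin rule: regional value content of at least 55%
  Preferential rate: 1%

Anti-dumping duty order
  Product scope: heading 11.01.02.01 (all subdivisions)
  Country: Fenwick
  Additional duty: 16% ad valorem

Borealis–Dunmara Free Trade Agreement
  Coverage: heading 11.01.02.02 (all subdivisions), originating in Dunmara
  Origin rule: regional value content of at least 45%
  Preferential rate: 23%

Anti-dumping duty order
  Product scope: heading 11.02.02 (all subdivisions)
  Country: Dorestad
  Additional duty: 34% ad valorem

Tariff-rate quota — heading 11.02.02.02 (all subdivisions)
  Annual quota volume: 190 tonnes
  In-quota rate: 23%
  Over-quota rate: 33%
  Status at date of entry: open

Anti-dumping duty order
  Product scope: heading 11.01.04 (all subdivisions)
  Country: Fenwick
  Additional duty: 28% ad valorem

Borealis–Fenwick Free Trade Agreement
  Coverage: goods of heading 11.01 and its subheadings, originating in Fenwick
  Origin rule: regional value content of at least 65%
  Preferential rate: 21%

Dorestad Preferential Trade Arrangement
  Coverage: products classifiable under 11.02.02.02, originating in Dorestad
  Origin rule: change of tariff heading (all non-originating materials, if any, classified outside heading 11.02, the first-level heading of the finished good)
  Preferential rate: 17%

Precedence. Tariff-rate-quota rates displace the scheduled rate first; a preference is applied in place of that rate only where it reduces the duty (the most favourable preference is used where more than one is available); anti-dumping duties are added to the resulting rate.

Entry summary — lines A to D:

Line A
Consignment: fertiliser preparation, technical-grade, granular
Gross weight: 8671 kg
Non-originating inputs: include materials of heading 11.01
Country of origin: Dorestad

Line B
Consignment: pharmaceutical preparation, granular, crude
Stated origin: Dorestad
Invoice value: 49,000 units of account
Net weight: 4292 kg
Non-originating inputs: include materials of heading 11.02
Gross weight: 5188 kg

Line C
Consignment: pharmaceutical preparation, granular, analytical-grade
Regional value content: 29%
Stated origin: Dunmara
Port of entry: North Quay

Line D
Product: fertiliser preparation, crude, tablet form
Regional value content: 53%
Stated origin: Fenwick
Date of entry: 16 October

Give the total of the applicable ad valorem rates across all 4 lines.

157%

Line A: fertiliser → 11.01; granular → 11.01.04; technical-grade → 11.01.04.01. Scheduled 35%. Dorestad agreement on 11.02.02.02: 11.01.04.01 not covered. → 35%.
Line B: pharmaceutical → 11.02; granular → 11.02.02; crude → 11.02.02.02. Scheduled 28%. quota on 11.02.02.02 open → in-quota 23%; Dorestad agreement on 11.02.02.02: CTH not met; anti-dumping (Dorestad, 11.02.02): +34%; total 23% + 34% = 57%. → 57%.
Line C: pharmaceutical → 11.02; granular → 11.02.02; analytical-grade → 11.02.02.03. Scheduled 26%. Dunmara agreement on 11.01.02.02: 11.02.02.03 not covered. → 26%.
Line D: fertiliser → 11.01; tablet form → 11.01.02; crude → 11.01.02.01. Scheduled 23%. Fenwick agreement on 11.01: RVC < 65%; anti-dumping (Fenwick, 11.01.02.01): +16%; total 23% + 16% = 39%. → 39%.
Sum: 35% + 57% + 26% + 39% = 157%.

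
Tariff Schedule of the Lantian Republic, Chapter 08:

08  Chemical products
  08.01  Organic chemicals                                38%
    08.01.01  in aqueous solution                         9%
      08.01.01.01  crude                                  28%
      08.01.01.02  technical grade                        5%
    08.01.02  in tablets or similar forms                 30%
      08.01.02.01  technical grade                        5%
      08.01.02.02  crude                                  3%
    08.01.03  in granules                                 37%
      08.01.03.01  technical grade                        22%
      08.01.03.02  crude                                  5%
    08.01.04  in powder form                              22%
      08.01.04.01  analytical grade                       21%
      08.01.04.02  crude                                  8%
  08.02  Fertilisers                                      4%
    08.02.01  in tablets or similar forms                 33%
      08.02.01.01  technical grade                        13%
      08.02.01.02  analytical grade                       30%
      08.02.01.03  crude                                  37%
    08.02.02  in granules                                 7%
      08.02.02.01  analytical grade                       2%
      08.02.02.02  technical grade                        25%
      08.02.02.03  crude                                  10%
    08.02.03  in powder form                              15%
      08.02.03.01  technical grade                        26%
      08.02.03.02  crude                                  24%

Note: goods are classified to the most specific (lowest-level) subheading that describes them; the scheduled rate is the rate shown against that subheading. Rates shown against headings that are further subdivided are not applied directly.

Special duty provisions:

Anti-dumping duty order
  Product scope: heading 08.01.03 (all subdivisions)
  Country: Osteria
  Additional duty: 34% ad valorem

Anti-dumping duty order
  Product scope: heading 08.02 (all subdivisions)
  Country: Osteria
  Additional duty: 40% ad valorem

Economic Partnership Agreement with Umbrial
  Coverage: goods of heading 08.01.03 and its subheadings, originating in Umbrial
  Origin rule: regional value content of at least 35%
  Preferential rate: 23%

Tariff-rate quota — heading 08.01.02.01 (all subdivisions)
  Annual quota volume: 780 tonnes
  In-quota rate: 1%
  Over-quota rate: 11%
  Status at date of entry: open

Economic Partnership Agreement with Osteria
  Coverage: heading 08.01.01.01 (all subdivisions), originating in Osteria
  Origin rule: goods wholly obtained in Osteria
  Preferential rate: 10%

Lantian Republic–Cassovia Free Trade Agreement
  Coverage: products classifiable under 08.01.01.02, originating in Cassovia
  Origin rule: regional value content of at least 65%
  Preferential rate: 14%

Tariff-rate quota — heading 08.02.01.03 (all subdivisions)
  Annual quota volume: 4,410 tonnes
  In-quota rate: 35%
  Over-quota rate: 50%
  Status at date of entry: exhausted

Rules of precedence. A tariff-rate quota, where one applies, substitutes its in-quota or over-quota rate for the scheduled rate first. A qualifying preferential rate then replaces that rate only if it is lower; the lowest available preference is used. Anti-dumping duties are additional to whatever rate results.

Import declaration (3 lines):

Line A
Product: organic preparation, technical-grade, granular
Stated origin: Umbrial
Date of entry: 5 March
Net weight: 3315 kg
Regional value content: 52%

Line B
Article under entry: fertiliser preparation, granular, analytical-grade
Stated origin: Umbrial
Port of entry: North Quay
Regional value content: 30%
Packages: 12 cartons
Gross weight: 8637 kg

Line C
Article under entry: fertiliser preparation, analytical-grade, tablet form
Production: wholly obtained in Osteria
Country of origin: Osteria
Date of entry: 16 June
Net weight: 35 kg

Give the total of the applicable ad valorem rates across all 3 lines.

Line A: organic → 08.01; granular → 08.01.03; technical-grade → 08.01.03.01. Scheduled 22%. Umbrial agreement on 08.01.03: RVC ≥ 35% → 23% available; preference 23% not lower than 22% → no reduction. → 22%.
Line B: fertiliser → 08.02; granular → 08.02.02; analytical-grade → 08.02.02.01. Scheduled 2%. Umbrial agreement on 08.01.03: 08.02.02.01 not covered. → 2%.
Line C: fertiliser → 08.02; tablet form → 08.02.01; analytical-grade → 08.02.01.02. Scheduled 30%. Osteria agreement on 08.01.01.01: 08.02.01.02 not covered; anti-dumping (Osteria, 08.02): +40%; total 30% + 40% = 70%. → 70%.
Sum: 22% + 2% + 70% = 94%.

94%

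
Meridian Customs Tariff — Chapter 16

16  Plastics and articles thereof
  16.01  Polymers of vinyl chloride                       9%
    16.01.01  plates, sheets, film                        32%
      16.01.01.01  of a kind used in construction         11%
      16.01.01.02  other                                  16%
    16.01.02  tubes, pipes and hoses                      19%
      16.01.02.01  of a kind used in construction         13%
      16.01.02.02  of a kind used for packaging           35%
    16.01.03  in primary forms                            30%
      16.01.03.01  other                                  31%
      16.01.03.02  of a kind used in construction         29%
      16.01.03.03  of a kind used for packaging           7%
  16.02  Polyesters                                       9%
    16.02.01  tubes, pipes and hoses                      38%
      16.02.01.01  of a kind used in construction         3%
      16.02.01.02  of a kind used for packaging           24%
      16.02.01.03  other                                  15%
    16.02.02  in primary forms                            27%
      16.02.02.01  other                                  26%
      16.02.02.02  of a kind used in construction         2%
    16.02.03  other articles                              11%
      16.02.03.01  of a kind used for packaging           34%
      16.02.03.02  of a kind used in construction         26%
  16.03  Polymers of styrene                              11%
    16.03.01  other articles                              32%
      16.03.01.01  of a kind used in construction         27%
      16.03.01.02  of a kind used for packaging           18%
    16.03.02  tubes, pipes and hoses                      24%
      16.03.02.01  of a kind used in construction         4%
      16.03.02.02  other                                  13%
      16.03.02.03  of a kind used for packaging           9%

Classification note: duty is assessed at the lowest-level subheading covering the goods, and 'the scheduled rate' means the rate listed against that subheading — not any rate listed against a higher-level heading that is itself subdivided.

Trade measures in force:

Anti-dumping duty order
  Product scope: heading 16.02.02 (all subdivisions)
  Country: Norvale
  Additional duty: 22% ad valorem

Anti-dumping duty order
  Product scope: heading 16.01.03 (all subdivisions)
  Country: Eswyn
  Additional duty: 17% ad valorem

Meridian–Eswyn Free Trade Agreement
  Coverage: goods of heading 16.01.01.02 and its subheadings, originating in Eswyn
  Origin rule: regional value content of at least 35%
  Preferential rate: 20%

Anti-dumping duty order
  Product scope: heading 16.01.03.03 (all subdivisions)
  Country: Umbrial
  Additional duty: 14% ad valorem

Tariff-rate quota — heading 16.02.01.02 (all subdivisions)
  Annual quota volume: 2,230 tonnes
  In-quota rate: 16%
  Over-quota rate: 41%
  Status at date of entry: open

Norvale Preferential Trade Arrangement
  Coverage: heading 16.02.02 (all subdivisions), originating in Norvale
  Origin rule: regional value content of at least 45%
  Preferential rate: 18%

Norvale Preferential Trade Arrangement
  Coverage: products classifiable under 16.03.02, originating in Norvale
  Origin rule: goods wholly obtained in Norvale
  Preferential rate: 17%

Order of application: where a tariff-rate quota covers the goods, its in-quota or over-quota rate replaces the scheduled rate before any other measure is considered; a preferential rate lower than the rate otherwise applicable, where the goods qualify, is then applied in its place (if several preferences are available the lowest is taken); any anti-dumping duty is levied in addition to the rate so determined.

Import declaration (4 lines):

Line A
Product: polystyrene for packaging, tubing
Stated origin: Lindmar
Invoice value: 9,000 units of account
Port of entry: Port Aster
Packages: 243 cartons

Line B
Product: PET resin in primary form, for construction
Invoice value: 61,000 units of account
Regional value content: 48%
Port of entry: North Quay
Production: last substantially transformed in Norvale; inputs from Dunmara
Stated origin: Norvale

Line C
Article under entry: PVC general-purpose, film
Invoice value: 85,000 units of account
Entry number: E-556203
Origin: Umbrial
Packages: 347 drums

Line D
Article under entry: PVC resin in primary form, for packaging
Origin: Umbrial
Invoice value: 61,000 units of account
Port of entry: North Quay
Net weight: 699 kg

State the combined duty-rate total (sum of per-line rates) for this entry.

70%

Line A: polystyrene → 16.03; tubing → 16.03.02; for packaging → 16.03.02.03. Scheduled 9%. No special measure applies. → 9%.
Line B: PET → 16.02; resin in primary form → 16.02.02; for construction → 16.02.02.02. Scheduled 2%. Norvale agreement on 16.02.02: RVC ≥ 45% → 18% available; Norvale agreement on 16.03.02: 16.02.02.02 not covered; preference 18% not lower than 2% → no reduction; anti-dumping (Norvale, 16.02.02): +22%; total 2% + 22% = 24%. → 24%.
Line C: PVC → 16.01; film → 16.01.01; general-purpose → 16.01.01.02. Scheduled 16%. No special measure applies. → 16%.
Line D: PVC → 16.01; resin in primary form → 16.01.03; for packaging → 16.01.03.03. Scheduled 7%. anti-dumping (Umbrial, 16.01.03.03): +14%; total 7% + 14% = 21%. → 21%.
Sum: 9% + 24% + 16% + 21% = 70%.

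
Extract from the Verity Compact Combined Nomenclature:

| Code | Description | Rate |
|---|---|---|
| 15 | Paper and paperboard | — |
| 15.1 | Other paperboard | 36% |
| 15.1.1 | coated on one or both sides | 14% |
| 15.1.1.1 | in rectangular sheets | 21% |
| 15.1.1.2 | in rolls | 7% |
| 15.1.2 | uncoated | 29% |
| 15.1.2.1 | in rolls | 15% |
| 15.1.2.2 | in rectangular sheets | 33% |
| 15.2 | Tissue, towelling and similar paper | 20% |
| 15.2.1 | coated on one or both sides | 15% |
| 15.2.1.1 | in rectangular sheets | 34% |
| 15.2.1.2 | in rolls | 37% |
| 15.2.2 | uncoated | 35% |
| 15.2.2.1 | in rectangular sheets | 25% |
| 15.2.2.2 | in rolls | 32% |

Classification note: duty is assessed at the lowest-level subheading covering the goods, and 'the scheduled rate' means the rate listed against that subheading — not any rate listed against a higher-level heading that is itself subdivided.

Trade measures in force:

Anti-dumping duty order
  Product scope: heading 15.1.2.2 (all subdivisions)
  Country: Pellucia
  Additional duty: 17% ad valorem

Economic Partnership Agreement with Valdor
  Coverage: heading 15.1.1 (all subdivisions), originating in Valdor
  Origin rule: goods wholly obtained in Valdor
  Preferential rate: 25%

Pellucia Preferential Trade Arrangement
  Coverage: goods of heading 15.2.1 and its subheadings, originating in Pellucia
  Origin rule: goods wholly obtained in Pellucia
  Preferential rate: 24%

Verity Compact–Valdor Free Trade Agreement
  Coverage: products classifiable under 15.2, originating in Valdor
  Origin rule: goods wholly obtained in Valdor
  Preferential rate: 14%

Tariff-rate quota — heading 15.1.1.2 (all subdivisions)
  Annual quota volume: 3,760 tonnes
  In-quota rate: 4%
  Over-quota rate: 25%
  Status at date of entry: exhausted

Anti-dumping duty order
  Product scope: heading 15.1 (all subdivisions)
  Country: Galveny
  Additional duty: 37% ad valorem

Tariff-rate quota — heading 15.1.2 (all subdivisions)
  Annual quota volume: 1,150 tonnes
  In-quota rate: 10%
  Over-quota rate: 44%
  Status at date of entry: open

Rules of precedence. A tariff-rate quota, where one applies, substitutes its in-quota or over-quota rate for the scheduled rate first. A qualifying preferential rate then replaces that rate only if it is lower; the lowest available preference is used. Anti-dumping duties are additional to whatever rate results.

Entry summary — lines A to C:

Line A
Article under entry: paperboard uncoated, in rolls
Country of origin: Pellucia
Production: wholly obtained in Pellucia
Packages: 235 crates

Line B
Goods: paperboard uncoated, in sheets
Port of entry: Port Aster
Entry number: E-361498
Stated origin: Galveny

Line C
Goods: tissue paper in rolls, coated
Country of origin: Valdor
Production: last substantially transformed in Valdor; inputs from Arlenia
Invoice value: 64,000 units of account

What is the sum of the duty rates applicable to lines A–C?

Line A: paperboard → 15.1; uncoated → 15.1.2; in rolls → 15.1.2.1. Scheduled 15%. quota on 15.1.2 open → in-quota 10%; Pellucia agreement on 15.2.1: 15.1.2.1 not covered. → 10%.
Line B: paperboard → 15.1; uncoated → 15.1.2; in sheets → 15.1.2.2. Scheduled 33%. quota on 15.1.2 open → in-quota 10%; anti-dumping (Galveny, 15.1): +37%; total 10% + 37% = 47%. → 47%.
Line C: tissue paper → 15.2; coated → 15.2.1; in rolls → 15.2.1.2. Scheduled 37%. Valdor agreement on 15.1.1: 15.2.1.2 not covered; Valdor agreement on 15.2: not wholly obtained. → 37%.
Sum: 10% + 47% + 37% = 94%.

94%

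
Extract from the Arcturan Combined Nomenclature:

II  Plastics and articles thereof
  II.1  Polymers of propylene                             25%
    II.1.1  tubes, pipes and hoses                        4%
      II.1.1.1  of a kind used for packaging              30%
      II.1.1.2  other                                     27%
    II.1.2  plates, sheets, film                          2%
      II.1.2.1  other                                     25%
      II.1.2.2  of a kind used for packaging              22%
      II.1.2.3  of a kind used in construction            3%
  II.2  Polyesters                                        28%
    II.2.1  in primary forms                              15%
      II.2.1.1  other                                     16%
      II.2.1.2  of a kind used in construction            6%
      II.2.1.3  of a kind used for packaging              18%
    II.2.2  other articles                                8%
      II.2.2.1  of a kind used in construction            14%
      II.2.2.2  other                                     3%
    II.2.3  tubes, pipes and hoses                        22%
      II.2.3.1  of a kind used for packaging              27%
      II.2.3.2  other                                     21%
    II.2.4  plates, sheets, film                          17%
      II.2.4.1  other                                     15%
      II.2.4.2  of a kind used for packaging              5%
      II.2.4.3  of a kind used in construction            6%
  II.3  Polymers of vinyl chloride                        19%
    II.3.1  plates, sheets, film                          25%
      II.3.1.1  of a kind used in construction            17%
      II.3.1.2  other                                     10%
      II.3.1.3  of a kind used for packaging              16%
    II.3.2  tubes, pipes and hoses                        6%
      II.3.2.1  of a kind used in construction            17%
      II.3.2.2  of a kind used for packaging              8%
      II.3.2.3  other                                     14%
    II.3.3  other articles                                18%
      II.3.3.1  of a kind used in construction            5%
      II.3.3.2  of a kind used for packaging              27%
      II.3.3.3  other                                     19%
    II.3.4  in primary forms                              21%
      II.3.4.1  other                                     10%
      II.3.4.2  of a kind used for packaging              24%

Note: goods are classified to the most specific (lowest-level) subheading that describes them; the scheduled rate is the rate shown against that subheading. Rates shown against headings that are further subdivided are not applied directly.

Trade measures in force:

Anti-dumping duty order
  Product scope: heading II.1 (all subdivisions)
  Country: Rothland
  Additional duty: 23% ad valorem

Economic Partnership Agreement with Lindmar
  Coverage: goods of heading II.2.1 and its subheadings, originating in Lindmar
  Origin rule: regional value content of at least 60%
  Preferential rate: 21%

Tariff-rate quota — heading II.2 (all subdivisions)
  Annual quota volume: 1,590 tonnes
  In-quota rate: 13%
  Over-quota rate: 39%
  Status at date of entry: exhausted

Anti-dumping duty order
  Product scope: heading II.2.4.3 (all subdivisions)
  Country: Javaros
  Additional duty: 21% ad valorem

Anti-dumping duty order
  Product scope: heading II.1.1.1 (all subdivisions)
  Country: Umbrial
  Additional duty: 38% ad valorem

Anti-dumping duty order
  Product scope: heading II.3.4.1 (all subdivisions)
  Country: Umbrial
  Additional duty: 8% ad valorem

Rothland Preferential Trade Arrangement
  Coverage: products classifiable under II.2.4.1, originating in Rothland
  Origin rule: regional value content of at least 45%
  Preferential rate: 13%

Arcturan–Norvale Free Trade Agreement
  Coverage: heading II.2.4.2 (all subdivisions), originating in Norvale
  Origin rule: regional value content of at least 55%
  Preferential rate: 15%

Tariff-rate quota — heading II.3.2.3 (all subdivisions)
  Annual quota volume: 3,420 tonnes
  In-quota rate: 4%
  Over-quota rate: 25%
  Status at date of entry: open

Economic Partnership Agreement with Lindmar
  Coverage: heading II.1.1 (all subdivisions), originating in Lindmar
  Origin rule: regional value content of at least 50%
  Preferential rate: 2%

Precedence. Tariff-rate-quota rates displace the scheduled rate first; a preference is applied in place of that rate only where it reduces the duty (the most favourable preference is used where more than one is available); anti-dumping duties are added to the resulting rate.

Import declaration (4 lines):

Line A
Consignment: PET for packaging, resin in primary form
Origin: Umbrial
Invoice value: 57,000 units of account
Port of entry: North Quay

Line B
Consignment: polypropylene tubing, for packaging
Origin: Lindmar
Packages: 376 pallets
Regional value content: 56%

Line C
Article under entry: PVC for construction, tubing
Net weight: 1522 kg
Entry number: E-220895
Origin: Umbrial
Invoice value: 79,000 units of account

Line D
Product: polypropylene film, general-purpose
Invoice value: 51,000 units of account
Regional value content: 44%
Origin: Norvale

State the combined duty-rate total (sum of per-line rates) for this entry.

83%

Line A: PET → II.2; resin in primary form → II.2.1; for packaging → II.2.1.3. Scheduled 18%. quota on II.2 exhausted → over-quota 39%. → 39%.
Line B: polypropylene → II.1; tubing → II.1.1; for packaging → II.1.1.1. Scheduled 30%. Lindmar agreement on II.2.1: II.1.1.1 not covered; Lindmar agreement on II.1.1: RVC ≥ 50% → 2% available; preferential 2%. → 2%.
Line C: PVC → II.3; tubing → II.3.2; for construction → II.3.2.1. Scheduled 17%. No special measure applies. → 17%.
Line D: polypropylene → II.1; film → II.1.2; general-purpose → II.1.2.1. Scheduled 25%. Norvale agreement on II.2.4.2: II.1.2.1 not covered. → 25%.
Sum: 39% + 2% + 17% + 25% = 83%.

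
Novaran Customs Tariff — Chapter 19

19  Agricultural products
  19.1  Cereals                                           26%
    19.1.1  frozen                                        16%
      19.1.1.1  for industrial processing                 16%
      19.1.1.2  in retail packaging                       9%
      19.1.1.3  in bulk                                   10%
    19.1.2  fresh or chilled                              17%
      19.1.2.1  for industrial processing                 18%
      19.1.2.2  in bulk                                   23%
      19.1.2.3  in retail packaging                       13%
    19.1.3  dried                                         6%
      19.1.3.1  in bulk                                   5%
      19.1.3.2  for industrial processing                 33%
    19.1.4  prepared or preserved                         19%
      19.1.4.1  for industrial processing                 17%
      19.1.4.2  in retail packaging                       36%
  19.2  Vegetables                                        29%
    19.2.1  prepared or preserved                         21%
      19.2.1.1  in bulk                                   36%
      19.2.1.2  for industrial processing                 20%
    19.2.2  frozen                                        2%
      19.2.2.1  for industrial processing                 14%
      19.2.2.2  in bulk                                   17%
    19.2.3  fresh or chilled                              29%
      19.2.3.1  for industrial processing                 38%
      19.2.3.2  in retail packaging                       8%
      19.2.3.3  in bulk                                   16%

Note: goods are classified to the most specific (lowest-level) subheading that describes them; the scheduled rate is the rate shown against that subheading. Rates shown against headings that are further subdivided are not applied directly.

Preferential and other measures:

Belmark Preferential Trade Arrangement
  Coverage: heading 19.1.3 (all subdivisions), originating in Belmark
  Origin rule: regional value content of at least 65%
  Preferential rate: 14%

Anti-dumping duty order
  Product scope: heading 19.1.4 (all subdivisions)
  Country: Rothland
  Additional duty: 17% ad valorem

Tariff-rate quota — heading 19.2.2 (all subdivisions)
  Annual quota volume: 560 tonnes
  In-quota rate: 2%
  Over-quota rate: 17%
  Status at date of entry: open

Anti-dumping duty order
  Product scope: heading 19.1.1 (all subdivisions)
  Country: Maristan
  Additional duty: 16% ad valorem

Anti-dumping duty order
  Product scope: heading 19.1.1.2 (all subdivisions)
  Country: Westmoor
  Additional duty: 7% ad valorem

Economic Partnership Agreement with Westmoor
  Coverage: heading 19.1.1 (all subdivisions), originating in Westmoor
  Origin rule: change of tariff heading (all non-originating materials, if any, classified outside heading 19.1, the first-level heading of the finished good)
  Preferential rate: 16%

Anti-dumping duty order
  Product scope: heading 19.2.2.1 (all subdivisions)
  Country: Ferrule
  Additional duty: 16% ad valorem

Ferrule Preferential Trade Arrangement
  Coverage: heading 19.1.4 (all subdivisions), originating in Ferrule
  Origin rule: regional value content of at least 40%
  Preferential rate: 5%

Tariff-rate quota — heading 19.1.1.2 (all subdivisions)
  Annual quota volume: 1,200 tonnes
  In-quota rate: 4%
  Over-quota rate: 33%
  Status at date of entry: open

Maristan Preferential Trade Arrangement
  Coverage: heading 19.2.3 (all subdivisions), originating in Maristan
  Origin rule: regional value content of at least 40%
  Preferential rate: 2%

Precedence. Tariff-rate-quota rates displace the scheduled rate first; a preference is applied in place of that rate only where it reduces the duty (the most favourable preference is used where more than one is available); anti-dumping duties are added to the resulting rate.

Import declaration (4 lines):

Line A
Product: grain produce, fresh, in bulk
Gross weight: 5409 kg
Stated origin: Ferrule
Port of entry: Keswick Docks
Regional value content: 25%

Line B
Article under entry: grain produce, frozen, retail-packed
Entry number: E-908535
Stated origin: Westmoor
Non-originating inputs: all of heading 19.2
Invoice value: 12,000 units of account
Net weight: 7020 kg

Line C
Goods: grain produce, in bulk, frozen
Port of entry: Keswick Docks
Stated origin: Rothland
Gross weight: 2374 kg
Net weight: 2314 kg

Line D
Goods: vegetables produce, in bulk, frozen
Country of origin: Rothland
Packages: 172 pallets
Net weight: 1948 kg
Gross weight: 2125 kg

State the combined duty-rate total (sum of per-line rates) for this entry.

Line A: grain → 19.1; fresh → 19.1.2; in bulk → 19.1.2.2. Scheduled 23%. Ferrule agreement on 19.1.4: 19.1.2.2 not covered. → 23%.
Line B: grain → 19.1; frozen → 19.1.1; retail-packed → 19.1.1.2. Scheduled 9%. quota on 19.1.1.2 open → in-quota 4%; Westmoor agreement on 19.1.1: CTH met → 16% available; preference 16% not lower than 4% → no reduction; anti-dumping (Westmoor, 19.1.1.2): +7%; total 4% + 7% = 11%. → 11%.
Line C: grain → 19.1; frozen → 19.1.1; in bulk → 19.1.1.3. Scheduled 10%. No special measure applies. → 10%.
Line D: vegetables → 19.2; frozen → 19.2.2; in bulk → 19.2.2.2. Scheduled 17%. quota on 19.2.2 open → in-quota 2%. → 2%.
Sum: 23% + 11% + 10% + 2% = 46%.

46%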